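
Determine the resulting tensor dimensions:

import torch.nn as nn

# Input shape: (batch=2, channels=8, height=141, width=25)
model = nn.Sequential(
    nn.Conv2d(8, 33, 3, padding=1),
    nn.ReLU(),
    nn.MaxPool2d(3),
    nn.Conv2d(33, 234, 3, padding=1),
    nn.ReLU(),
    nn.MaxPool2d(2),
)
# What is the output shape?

Input shape: (2, 8, 141, 25)
  -> after first Conv2d: (2, 33, 141, 25)
  -> after first MaxPool2d: (2, 33, 47, 8)
  -> after second Conv2d: (2, 234, 47, 8)
Output shape: (2, 234, 23, 4)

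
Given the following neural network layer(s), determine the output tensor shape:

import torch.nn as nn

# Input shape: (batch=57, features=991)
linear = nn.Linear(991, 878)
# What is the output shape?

Input shape: (57, 991)
Output shape: (57, 878)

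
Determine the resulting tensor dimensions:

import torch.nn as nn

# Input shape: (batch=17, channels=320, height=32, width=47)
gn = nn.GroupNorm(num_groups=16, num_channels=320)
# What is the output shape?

Input shape: (17, 320, 32, 47)
Output shape: (17, 320, 32, 47)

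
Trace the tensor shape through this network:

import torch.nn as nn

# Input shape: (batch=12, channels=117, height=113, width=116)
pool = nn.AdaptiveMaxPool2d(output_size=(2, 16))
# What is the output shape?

Input shape: (12, 117, 113, 116)
Output shape: (12, 117, 2, 16)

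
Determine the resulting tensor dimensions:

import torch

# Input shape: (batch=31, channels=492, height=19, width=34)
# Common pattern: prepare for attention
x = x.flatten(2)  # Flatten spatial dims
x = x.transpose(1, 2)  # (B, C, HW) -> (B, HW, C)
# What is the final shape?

Input shape: (31, 492, 19, 34)
  -> after flatten(2): (31, 492, 646)
Output shape: (31, 646, 492)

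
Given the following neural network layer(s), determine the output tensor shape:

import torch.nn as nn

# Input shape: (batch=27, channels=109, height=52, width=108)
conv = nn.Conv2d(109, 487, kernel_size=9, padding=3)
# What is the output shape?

Input shape: (27, 109, 52, 108)
Output shape: (27, 487, 50, 106)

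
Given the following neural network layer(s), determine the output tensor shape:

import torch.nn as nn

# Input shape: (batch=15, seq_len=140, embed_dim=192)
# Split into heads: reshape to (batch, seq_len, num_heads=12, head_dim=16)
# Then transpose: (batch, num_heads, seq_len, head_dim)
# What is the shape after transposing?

Input shape: (15, 140, 192)
  -> after reshape: (15, 140, 12, 16)
Output shape: (15, 12, 140, 16)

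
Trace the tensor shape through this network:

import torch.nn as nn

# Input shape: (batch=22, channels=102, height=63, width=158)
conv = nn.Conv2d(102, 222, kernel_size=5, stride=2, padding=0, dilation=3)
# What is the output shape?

Input shape: (22, 102, 63, 158)
Output shape: (22, 222, 26, 73)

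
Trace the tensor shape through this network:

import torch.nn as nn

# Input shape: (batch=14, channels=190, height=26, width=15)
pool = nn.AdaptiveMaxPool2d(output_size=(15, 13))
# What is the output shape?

Input shape: (14, 190, 26, 15)
Output shape: (14, 190, 15, 13)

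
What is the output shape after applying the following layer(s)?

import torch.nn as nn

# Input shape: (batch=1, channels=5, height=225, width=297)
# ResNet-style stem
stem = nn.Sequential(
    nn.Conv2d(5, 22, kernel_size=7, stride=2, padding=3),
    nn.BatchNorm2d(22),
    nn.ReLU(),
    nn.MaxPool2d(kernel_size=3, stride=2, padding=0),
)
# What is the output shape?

Input shape: (1, 5, 225, 297)
  -> after Conv2d 7x7 stride=2: (1, 22, 113, 149)
Output shape: (1, 22, 56, 74)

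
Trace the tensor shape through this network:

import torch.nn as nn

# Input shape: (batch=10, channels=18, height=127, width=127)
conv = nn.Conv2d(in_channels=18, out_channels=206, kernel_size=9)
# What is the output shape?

Input shape: (10, 18, 127, 127)
Output shape: (10, 206, 119, 119)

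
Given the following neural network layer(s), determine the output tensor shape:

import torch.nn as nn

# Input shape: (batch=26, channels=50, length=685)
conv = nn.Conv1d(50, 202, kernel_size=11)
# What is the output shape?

Input shape: (26, 50, 685)
Output shape: (26, 202, 675)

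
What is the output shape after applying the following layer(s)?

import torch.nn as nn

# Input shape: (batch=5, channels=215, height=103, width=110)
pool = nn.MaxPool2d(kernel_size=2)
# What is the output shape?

Input shape: (5, 215, 103, 110)
Output shape: (5, 215, 51, 55)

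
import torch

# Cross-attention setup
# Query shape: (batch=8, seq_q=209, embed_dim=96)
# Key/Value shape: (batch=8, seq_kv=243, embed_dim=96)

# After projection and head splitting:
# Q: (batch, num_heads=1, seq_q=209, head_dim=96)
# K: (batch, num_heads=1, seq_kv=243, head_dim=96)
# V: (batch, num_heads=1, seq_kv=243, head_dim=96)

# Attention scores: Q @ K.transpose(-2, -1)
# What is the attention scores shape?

Input shape: (8, 209, 96)
Output shape: (8, 1, 209, 243)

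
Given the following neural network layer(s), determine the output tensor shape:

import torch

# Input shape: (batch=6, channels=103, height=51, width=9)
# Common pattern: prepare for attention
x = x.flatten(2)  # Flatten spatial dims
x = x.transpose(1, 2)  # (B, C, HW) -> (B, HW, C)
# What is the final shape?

Input shape: (6, 103, 51, 9)
  -> after flatten(2): (6, 103, 459)
Output shape: (6, 459, 103)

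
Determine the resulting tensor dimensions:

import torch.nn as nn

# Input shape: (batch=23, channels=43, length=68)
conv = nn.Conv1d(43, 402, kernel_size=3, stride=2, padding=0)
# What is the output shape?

Input shape: (23, 43, 68)
Output shape: (23, 402, 33)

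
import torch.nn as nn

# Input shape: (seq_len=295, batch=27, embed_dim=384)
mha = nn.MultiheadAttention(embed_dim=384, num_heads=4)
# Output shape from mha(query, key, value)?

Input shape: (295, 27, 384)
Output shape: (295, 27, 384)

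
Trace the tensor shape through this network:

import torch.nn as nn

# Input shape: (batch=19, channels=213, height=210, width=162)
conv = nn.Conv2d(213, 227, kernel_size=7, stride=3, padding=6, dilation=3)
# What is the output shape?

Input shape: (19, 213, 210, 162)
Output shape: (19, 227, 68, 52)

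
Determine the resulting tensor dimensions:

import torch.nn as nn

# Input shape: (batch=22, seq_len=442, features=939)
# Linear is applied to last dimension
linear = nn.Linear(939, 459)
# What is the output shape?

Input shape: (22, 442, 939)
Output shape: (22, 442, 459)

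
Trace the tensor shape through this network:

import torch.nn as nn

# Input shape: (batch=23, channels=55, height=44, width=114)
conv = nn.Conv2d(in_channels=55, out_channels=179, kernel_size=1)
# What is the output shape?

Input shape: (23, 55, 44, 114)
Output shape: (23, 179, 44, 114)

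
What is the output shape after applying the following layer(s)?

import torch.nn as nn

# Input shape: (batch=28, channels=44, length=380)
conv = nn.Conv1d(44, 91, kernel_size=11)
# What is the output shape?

Input shape: (28, 44, 380)
Output shape: (28, 91, 370)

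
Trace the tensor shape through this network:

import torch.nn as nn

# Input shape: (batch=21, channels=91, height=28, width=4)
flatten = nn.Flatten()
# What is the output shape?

Input shape: (21, 91, 28, 4)
Output shape: (21, 10192)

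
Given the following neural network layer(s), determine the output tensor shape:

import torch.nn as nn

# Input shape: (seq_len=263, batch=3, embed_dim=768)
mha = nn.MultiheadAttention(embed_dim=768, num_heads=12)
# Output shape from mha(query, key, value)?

Input shape: (263, 3, 768)
Output shape: (263, 3, 768)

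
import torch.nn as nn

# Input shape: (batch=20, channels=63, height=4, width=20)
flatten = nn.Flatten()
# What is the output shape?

Input shape: (20, 63, 4, 20)
Output shape: (20, 5040)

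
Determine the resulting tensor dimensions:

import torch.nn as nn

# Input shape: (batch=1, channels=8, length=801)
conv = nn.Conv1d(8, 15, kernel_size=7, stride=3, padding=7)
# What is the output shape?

Input shape: (1, 8, 801)
Output shape: (1, 15, 270)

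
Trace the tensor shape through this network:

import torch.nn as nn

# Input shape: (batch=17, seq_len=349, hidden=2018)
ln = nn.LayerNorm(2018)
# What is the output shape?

Input shape: (17, 349, 2018)
Output shape: (17, 349, 2018)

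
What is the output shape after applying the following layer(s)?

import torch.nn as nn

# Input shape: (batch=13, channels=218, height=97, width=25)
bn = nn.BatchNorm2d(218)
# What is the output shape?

Input shape: (13, 218, 97, 25)
Output shape: (13, 218, 97, 25)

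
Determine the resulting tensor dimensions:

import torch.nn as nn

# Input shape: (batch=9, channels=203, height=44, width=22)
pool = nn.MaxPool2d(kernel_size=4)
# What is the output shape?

Input shape: (9, 203, 44, 22)
Output shape: (9, 203, 11, 5)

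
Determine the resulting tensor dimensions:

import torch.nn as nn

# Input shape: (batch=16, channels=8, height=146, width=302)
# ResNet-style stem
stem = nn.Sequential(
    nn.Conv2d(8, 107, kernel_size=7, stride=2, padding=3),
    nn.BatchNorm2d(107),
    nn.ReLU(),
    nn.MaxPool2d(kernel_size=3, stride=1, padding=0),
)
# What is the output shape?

Input shape: (16, 8, 146, 302)
  -> after Conv2d 7x7 stride=2: (16, 107, 73, 151)
Output shape: (16, 107, 71, 149)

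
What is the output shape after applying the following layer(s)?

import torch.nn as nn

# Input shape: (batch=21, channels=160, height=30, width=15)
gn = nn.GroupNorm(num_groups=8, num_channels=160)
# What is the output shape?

Input shape: (21, 160, 30, 15)
Output shape: (21, 160, 30, 15)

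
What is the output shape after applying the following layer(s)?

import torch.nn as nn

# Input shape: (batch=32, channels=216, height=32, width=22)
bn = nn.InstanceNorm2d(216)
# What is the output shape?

Input shape: (32, 216, 32, 22)
Output shape: (32, 216, 32, 22)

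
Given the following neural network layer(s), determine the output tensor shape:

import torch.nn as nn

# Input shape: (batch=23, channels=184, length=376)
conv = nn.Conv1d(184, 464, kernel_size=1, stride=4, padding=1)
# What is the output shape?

Input shape: (23, 184, 376)
Output shape: (23, 464, 95)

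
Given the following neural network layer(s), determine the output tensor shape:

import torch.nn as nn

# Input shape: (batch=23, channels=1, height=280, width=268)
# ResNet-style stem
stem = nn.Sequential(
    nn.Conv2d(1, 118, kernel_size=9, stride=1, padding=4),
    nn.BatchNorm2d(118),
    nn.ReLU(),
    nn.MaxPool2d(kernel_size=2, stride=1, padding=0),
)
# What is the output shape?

Input shape: (23, 1, 280, 268)
  -> after Conv2d 9x9 stride=1: (23, 118, 280, 268)
Output shape: (23, 118, 279, 267)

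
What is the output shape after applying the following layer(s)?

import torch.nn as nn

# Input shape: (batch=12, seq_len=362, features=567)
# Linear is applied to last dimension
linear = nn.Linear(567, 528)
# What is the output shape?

Input shape: (12, 362, 567)
Output shape: (12, 362, 528)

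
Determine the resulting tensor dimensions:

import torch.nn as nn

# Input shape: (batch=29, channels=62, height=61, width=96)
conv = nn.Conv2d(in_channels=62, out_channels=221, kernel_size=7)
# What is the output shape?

Input shape: (29, 62, 61, 96)
Output shape: (29, 221, 55, 90)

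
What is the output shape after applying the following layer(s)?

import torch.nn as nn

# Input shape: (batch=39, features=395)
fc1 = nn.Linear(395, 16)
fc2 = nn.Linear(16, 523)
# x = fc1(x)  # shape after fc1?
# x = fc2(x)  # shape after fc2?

Input shape: (39, 395)
  -> after fc1: (39, 16)
Output shape: (39, 523)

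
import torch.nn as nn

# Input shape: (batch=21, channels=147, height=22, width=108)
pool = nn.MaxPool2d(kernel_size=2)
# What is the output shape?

Input shape: (21, 147, 22, 108)
Output shape: (21, 147, 11, 54)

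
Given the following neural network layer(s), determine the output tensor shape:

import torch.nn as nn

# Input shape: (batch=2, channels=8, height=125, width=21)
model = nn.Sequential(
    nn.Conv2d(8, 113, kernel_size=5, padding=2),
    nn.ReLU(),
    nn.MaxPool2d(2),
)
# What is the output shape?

Input shape: (2, 8, 125, 21)
  -> after Conv2d: (2, 113, 125, 21)
  -> after ReLU: (2, 113, 125, 21)
Output shape: (2, 113, 62, 10)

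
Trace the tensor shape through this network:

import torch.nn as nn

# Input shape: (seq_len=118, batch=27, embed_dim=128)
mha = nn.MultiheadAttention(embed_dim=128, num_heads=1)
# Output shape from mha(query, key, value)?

Input shape: (118, 27, 128)
Output shape: (118, 27, 128)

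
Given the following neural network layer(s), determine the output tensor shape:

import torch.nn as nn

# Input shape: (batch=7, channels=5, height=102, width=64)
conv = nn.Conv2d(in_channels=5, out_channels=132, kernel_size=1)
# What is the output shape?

Input shape: (7, 5, 102, 64)
Output shape: (7, 132, 102, 64)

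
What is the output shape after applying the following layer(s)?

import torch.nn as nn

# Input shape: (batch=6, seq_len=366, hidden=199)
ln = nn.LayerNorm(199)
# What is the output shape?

Input shape: (6, 366, 199)
Output shape: (6, 366, 199)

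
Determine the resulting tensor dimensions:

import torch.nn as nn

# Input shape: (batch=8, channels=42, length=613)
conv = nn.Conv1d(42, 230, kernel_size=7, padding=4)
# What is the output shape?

Input shape: (8, 42, 613)
Output shape: (8, 230, 615)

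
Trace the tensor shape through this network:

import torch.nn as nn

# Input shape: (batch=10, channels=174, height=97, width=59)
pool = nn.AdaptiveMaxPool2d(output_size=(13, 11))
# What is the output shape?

Input shape: (10, 174, 97, 59)
Output shape: (10, 174, 13, 11)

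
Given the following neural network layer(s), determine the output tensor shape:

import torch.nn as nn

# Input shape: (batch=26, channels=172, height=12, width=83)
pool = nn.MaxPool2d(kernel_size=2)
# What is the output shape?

Input shape: (26, 172, 12, 83)
Output shape: (26, 172, 6, 41)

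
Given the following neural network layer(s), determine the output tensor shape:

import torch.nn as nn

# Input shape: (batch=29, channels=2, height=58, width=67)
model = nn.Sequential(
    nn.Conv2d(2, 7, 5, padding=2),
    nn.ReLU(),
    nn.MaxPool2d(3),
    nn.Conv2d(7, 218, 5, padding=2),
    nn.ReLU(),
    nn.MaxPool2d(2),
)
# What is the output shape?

Input shape: (29, 2, 58, 67)
  -> after first Conv2d: (29, 7, 58, 67)
  -> after first MaxPool2d: (29, 7, 19, 22)
  -> after second Conv2d: (29, 218, 19, 22)
Output shape: (29, 218, 9, 11)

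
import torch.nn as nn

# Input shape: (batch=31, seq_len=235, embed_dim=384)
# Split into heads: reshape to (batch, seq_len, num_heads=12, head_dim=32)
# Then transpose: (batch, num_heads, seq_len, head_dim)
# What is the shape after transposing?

Input shape: (31, 235, 384)
  -> after reshape: (31, 235, 12, 32)
Output shape: (31, 12, 235, 32)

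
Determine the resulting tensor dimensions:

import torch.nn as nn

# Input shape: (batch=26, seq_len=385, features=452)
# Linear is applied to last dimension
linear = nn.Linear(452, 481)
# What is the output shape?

Input shape: (26, 385, 452)
Output shape: (26, 385, 481)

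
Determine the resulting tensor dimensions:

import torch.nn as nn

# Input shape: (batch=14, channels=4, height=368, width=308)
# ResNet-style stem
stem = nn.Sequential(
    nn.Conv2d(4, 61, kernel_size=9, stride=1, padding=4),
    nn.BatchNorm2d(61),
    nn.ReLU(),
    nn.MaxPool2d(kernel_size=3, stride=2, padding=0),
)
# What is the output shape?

Input shape: (14, 4, 368, 308)
  -> after Conv2d 9x9 stride=1: (14, 61, 368, 308)
Output shape: (14, 61, 183, 153)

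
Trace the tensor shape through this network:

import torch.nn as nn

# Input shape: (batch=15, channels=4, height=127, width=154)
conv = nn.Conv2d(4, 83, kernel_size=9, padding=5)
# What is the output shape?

Input shape: (15, 4, 127, 154)
Output shape: (15, 83, 129, 156)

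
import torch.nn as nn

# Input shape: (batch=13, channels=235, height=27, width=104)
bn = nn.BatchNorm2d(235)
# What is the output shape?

Input shape: (13, 235, 27, 104)
Output shape: (13, 235, 27, 104)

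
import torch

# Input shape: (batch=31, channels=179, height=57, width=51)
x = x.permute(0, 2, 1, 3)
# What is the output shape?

Input shape: (31, 179, 57, 51)
Output shape: (31, 57, 179, 51)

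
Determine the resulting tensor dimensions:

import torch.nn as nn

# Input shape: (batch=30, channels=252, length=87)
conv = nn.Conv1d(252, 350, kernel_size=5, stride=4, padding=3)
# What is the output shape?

Input shape: (30, 252, 87)
Output shape: (30, 350, 23)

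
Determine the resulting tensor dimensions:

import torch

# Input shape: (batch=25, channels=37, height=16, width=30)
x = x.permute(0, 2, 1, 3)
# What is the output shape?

Input shape: (25, 37, 16, 30)
Output shape: (25, 16, 37, 30)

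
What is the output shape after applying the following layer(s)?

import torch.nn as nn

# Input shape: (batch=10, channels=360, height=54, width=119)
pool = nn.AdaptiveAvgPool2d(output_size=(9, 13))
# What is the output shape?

Input shape: (10, 360, 54, 119)
Output shape: (10, 360, 9, 13)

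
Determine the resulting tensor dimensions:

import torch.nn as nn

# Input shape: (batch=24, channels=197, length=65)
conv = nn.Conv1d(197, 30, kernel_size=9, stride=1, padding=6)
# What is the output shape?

Input shape: (24, 197, 65)
Output shape: (24, 30, 69)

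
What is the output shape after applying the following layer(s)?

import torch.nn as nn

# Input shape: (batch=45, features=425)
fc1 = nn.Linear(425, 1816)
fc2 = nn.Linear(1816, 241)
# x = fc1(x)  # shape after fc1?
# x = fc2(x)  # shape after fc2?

Input shape: (45, 425)
  -> after fc1: (45, 1816)
Output shape: (45, 241)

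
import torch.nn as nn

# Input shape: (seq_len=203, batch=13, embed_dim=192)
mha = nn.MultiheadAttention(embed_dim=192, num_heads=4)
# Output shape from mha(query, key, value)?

Input shape: (203, 13, 192)
Output shape: (203, 13, 192)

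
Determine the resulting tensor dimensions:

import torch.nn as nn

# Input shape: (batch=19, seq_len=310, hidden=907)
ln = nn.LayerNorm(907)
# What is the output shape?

Input shape: (19, 310, 907)
Output shape: (19, 310, 907)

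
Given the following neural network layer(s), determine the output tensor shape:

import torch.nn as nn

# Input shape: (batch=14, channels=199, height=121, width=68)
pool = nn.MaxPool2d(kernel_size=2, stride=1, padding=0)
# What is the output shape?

Input shape: (14, 199, 121, 68)
Output shape: (14, 199, 120, 67)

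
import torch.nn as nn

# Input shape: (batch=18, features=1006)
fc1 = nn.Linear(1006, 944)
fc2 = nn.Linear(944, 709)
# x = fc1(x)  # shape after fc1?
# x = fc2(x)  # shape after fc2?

Input shape: (18, 1006)
  -> after fc1: (18, 944)
Output shape: (18, 709)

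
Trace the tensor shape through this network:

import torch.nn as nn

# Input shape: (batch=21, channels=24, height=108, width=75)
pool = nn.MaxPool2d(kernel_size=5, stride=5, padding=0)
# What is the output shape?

Input shape: (21, 24, 108, 75)
Output shape: (21, 24, 21, 15)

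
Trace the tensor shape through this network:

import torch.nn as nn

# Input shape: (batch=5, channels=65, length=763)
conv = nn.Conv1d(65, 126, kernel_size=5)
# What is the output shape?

Input shape: (5, 65, 763)
Output shape: (5, 126, 759)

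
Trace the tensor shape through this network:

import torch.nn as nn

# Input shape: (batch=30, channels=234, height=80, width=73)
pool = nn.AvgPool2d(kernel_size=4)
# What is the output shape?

Input shape: (30, 234, 80, 73)
Output shape: (30, 234, 20, 18)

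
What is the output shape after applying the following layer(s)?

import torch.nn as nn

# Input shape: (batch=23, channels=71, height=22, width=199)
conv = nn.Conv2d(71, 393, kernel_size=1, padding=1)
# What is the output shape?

Input shape: (23, 71, 22, 199)
Output shape: (23, 393, 24, 201)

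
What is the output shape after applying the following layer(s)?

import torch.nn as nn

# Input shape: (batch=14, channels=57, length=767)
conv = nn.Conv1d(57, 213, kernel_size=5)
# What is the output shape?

Input shape: (14, 57, 767)
Output shape: (14, 213, 763)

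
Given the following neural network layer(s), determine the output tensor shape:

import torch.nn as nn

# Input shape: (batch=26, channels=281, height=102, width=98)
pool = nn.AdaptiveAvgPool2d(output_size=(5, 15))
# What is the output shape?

Input shape: (26, 281, 102, 98)
Output shape: (26, 281, 5, 15)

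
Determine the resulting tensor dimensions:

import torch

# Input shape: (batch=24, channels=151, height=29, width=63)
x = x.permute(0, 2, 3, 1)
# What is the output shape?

Input shape: (24, 151, 29, 63)
Output shape: (24, 29, 63, 151)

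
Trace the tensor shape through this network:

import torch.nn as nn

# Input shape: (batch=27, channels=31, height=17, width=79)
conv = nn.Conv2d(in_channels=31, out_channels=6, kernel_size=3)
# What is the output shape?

Input shape: (27, 31, 17, 79)
Output shape: (27, 6, 15, 77)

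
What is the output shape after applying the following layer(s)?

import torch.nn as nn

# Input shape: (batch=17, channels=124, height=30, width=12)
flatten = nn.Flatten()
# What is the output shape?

Input shape: (17, 124, 30, 12)
Output shape: (17, 44640)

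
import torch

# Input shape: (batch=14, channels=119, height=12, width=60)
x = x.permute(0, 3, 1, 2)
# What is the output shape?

Input shape: (14, 119, 12, 60)
Output shape: (14, 60, 119, 12)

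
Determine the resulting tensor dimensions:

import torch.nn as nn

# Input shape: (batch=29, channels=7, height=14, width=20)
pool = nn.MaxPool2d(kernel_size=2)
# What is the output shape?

Input shape: (29, 7, 14, 20)
Output shape: (29, 7, 7, 10)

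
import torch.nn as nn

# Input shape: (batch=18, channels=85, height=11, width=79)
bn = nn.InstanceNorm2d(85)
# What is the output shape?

Input shape: (18, 85, 11, 79)
Output shape: (18, 85, 11, 79)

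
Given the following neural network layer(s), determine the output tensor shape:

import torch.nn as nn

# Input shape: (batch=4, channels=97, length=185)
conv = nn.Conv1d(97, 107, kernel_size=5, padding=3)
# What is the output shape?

Input shape: (4, 97, 185)
Output shape: (4, 107, 187)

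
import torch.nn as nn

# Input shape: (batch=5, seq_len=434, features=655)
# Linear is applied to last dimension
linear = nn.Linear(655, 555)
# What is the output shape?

Input shape: (5, 434, 655)
Output shape: (5, 434, 555)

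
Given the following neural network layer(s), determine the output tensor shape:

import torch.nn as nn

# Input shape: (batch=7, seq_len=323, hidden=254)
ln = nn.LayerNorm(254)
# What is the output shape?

Input shape: (7, 323, 254)
Output shape: (7, 323, 254)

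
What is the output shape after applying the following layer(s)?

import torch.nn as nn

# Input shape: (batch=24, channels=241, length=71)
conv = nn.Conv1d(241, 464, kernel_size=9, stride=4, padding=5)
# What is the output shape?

Input shape: (24, 241, 71)
Output shape: (24, 464, 19)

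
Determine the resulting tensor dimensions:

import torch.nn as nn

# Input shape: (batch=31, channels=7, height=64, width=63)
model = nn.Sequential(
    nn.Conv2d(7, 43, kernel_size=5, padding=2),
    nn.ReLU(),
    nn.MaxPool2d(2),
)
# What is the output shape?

Input shape: (31, 7, 64, 63)
  -> after Conv2d: (31, 43, 64, 63)
  -> after ReLU: (31, 43, 64, 63)
Output shape: (31, 43, 32, 31)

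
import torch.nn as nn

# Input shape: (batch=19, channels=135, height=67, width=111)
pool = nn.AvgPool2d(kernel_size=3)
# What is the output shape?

Input shape: (19, 135, 67, 111)
Output shape: (19, 135, 22, 37)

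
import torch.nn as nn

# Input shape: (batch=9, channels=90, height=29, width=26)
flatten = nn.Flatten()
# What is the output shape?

Input shape: (9, 90, 29, 26)
Output shape: (9, 67860)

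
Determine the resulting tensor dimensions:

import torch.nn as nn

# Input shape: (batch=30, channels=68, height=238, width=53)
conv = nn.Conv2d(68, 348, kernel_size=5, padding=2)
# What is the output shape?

Input shape: (30, 68, 238, 53)
Output shape: (30, 348, 238, 53)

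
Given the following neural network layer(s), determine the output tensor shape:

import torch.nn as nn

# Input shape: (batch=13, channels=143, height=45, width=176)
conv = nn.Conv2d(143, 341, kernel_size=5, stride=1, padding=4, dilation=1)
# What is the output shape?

Input shape: (13, 143, 45, 176)
Output shape: (13, 341, 49, 180)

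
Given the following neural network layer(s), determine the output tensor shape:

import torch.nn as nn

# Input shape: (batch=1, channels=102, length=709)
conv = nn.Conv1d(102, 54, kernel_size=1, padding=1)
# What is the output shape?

Input shape: (1, 102, 709)
Output shape: (1, 54, 711)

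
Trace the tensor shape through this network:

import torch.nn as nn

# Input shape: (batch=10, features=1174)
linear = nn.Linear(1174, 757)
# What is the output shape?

Input shape: (10, 1174)
Output shape: (10, 757)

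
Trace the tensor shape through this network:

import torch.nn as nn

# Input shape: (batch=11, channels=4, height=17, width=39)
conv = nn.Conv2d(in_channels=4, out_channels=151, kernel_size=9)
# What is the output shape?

Input shape: (11, 4, 17, 39)
Output shape: (11, 151, 9, 31)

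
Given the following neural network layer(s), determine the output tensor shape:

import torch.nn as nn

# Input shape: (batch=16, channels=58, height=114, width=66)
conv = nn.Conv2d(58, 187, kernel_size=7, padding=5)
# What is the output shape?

Input shape: (16, 58, 114, 66)
Output shape: (16, 187, 118, 70)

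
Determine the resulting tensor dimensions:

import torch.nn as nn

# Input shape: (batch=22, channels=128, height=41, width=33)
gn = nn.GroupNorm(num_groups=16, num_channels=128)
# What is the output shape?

Input shape: (22, 128, 41, 33)
Output shape: (22, 128, 41, 33)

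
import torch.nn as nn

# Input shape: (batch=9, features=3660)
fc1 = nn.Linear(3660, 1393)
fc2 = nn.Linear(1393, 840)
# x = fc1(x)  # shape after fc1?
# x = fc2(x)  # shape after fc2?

Input shape: (9, 3660)
  -> after fc1: (9, 1393)
Output shape: (9, 840)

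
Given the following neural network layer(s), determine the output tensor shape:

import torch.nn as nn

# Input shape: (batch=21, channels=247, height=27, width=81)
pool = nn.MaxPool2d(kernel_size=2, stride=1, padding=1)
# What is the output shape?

Input shape: (21, 247, 27, 81)
Output shape: (21, 247, 28, 82)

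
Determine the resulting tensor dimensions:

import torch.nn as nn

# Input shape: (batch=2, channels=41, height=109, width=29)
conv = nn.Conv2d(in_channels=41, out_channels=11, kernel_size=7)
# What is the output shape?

Input shape: (2, 41, 109, 29)
Output shape: (2, 11, 103, 23)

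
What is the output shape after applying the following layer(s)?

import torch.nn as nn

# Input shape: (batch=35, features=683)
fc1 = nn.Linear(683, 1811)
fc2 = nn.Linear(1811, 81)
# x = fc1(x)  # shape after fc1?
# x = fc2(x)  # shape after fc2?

Input shape: (35, 683)
  -> after fc1: (35, 1811)
Output shape: (35, 81)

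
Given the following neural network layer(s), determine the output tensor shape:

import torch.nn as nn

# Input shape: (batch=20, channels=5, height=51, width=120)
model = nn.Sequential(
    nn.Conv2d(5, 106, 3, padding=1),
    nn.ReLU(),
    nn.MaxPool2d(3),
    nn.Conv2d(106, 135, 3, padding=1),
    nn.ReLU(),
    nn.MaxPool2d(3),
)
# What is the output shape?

Input shape: (20, 5, 51, 120)
  -> after first Conv2d: (20, 106, 51, 120)
  -> after first MaxPool2d: (20, 106, 17, 40)
  -> after second Conv2d: (20, 135, 17, 40)
Output shape: (20, 135, 5, 13)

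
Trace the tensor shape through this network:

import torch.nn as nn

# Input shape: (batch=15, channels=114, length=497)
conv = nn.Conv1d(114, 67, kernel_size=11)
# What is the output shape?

Input shape: (15, 114, 497)
Output shape: (15, 67, 487)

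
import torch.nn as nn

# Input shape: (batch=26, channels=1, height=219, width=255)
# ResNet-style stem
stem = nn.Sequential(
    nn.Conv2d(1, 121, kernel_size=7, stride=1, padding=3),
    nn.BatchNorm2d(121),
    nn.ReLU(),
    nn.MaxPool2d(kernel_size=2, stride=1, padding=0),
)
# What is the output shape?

Input shape: (26, 1, 219, 255)
  -> after Conv2d 7x7 stride=1: (26, 121, 219, 255)
Output shape: (26, 121, 218, 254)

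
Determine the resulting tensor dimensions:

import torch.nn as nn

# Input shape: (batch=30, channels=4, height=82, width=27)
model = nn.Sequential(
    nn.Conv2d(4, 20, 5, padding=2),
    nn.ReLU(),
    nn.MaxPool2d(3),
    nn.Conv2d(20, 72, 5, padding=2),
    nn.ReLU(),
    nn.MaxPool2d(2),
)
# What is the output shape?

Input shape: (30, 4, 82, 27)
  -> after first Conv2d: (30, 20, 82, 27)
  -> after first MaxPool2d: (30, 20, 27, 9)
  -> after second Conv2d: (30, 72, 27, 9)
Output shape: (30, 72, 13, 4)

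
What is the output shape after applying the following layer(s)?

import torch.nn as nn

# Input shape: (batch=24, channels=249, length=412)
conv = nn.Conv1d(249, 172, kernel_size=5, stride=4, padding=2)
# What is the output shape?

Input shape: (24, 249, 412)
Output shape: (24, 172, 103)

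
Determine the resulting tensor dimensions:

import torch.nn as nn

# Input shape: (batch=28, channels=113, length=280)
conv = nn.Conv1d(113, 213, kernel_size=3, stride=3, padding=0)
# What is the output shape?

Input shape: (28, 113, 280)
Output shape: (28, 213, 93)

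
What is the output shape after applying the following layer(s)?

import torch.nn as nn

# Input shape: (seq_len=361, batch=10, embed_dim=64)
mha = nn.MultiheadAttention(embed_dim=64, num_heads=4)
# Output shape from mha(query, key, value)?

Input shape: (361, 10, 64)
Output shape: (361, 10, 64)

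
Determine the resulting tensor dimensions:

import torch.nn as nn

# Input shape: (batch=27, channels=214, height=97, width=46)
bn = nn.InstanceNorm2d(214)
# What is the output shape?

Input shape: (27, 214, 97, 46)
Output shape: (27, 214, 97, 46)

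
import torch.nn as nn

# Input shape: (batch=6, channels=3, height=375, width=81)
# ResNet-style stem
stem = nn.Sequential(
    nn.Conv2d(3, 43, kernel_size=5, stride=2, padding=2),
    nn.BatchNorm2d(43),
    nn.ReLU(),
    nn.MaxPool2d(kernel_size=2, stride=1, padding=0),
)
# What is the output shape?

Input shape: (6, 3, 375, 81)
  -> after Conv2d 5x5 stride=2: (6, 43, 188, 41)
Output shape: (6, 43, 187, 40)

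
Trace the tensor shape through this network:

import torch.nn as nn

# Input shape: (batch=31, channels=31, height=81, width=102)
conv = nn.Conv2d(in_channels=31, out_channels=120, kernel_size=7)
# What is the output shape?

Input shape: (31, 31, 81, 102)
Output shape: (31, 120, 75, 96)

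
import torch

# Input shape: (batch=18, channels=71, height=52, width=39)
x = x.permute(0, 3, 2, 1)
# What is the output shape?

Input shape: (18, 71, 52, 39)
Output shape: (18, 39, 52, 71)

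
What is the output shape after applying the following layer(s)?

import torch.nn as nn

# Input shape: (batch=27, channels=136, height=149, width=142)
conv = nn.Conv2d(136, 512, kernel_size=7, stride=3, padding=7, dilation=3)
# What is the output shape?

Input shape: (27, 136, 149, 142)
Output shape: (27, 512, 49, 46)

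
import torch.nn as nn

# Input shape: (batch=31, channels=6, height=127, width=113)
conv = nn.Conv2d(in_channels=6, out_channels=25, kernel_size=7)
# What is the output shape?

Input shape: (31, 6, 127, 113)
Output shape: (31, 25, 121, 107)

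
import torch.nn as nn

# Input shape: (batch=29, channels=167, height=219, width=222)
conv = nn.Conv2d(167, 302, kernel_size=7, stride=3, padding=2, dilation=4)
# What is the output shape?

Input shape: (29, 167, 219, 222)
Output shape: (29, 302, 67, 68)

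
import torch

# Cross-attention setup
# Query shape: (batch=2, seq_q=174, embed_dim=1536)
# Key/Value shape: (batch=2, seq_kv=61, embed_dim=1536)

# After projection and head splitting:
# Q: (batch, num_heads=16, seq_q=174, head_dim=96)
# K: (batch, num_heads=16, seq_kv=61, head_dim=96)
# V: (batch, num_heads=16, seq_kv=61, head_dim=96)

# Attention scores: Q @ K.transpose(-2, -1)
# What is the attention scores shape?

Input shape: (2, 174, 1536)
Output shape: (2, 16, 174, 61)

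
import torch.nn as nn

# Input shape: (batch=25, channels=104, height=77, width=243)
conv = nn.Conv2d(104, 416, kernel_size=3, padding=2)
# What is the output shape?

Input shape: (25, 104, 77, 243)
Output shape: (25, 416, 79, 245)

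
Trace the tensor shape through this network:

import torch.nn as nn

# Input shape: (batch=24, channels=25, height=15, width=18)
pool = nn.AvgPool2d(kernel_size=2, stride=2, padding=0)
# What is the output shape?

Input shape: (24, 25, 15, 18)
Output shape: (24, 25, 7, 9)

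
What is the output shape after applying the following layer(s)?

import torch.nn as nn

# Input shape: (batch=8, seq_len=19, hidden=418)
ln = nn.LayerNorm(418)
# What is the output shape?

Input shape: (8, 19, 418)
Output shape: (8, 19, 418)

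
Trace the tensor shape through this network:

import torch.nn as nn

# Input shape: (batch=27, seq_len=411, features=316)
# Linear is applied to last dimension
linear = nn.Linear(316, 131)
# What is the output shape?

Input shape: (27, 411, 316)
Output shape: (27, 411, 131)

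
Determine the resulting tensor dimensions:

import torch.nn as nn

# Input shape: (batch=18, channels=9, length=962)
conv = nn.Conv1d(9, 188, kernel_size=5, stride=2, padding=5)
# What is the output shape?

Input shape: (18, 9, 962)
Output shape: (18, 188, 484)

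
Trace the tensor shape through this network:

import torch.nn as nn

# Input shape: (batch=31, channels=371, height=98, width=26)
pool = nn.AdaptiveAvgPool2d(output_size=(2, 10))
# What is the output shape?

Input shape: (31, 371, 98, 26)
Output shape: (31, 371, 2, 10)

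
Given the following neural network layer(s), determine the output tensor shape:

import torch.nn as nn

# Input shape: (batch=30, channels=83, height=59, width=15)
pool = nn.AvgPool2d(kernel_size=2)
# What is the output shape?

Input shape: (30, 83, 59, 15)
Output shape: (30, 83, 29, 7)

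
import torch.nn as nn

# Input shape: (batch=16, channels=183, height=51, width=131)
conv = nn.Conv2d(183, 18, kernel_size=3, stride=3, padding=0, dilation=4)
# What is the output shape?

Input shape: (16, 183, 51, 131)
Output shape: (16, 18, 15, 41)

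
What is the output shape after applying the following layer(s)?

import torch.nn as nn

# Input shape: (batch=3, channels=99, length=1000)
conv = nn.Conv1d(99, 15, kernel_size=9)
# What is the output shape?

Input shape: (3, 99, 1000)
Output shape: (3, 15, 992)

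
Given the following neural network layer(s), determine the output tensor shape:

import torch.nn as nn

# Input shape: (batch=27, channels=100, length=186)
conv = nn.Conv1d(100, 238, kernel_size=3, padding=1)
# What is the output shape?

Input shape: (27, 100, 186)
Output shape: (27, 238, 186)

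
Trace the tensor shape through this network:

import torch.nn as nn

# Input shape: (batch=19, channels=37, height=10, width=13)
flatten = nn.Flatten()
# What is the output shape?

Input shape: (19, 37, 10, 13)
Output shape: (19, 4810)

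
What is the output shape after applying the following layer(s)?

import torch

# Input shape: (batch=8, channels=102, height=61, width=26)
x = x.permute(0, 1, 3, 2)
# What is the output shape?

Input shape: (8, 102, 61, 26)
Output shape: (8, 102, 26, 61)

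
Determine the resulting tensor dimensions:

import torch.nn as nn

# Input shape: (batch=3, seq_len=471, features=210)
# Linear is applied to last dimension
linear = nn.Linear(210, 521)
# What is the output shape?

Input shape: (3, 471, 210)
Output shape: (3, 471, 521)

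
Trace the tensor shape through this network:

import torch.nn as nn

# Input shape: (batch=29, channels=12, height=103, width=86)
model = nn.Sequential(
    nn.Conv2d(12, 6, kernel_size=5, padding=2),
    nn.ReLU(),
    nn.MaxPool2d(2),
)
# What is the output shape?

Input shape: (29, 12, 103, 86)
  -> after Conv2d: (29, 6, 103, 86)
  -> after ReLU: (29, 6, 103, 86)
Output shape: (29, 6, 51, 43)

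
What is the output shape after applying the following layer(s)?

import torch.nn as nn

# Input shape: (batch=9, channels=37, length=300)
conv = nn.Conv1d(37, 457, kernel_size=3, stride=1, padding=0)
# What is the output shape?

Input shape: (9, 37, 300)
Output shape: (9, 457, 298)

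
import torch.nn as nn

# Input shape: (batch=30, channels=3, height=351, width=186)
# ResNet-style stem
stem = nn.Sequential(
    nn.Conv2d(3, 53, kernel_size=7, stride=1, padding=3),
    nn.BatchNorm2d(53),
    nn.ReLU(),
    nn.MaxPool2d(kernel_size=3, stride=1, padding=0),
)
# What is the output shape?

Input shape: (30, 3, 351, 186)
  -> after Conv2d 7x7 stride=1: (30, 53, 351, 186)
Output shape: (30, 53, 349, 184)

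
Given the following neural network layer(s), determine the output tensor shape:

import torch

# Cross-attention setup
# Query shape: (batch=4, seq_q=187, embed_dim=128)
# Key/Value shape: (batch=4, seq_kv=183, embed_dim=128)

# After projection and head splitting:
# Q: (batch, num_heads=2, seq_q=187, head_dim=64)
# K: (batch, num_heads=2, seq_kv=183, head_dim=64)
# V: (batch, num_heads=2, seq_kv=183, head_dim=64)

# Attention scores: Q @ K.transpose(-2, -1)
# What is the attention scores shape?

Input shape: (4, 187, 128)
Output shape: (4, 2, 187, 183)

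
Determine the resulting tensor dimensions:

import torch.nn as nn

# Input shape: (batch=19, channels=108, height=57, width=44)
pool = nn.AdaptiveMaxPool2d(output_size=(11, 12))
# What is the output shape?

Input shape: (19, 108, 57, 44)
Output shape: (19, 108, 11, 12)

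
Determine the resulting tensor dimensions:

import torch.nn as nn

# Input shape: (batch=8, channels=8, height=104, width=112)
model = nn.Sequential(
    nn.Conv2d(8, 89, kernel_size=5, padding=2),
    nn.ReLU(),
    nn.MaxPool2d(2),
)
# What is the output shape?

Input shape: (8, 8, 104, 112)
  -> after Conv2d: (8, 89, 104, 112)
  -> after ReLU: (8, 89, 104, 112)
Output shape: (8, 89, 52, 56)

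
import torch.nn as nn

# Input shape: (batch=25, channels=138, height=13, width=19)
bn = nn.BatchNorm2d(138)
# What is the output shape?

Input shape: (25, 138, 13, 19)
Output shape: (25, 138, 13, 19)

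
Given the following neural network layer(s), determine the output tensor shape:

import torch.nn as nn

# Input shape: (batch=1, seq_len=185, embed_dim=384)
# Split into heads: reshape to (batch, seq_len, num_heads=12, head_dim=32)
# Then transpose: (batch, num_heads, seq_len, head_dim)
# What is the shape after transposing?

Input shape: (1, 185, 384)
  -> after reshape: (1, 185, 12, 32)
Output shape: (1, 12, 185, 32)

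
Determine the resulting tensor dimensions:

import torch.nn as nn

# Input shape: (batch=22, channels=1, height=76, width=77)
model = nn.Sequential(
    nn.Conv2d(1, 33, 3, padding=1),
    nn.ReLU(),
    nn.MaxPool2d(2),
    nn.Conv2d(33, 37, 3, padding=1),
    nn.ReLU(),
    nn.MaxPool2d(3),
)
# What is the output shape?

Input shape: (22, 1, 76, 77)
  -> after first Conv2d: (22, 33, 76, 77)
  -> after first MaxPool2d: (22, 33, 38, 38)
  -> after second Conv2d: (22, 37, 38, 38)
Output shape: (22, 37, 12, 12)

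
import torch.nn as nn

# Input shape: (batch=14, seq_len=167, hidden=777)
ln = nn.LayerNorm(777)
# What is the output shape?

Input shape: (14, 167, 777)
Output shape: (14, 167, 777)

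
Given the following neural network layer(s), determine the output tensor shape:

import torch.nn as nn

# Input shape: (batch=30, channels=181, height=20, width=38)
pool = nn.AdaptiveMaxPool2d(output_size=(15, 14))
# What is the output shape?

Input shape: (30, 181, 20, 38)
Output shape: (30, 181, 15, 14)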